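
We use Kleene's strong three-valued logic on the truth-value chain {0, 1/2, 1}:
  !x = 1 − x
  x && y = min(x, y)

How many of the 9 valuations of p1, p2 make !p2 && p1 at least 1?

p1 = 0, p2 = 0 ↦ 0  <
p1 = 0, p2 = 1/2 ↦ 0  <
p1 = 0, p2 = 1 ↦ 0  <
p1 = 1/2, p2 = 0 ↦ 1/2  <
p1 = 1/2, p2 = 1/2 ↦ 1/2  <
p1 = 1/2, p2 = 1 ↦ 0  <
p1 = 1, p2 = 0 ↦ 1  ≥
p1 = 1, p2 = 1/2 ↦ 1/2  <
p1 = 1, p2 = 1 ↦ 0  <
So 1 of the 9 assignments meets the threshold.

1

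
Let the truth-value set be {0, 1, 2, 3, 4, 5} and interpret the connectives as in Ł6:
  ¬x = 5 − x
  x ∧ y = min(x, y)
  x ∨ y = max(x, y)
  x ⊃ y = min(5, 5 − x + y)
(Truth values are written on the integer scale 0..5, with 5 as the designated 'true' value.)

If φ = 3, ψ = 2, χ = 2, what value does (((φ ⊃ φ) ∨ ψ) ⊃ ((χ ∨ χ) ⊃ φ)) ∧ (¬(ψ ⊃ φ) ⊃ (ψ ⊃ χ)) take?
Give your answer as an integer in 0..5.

φ ⊃ φ = 3 ⊃ 3 = 5
(φ ⊃ φ) ∨ ψ = 5 ∨ 2 = 5
χ ∨ χ = 2 ∨ 2 = 2
(χ ∨ χ) ⊃ φ = 2 ⊃ 3 = 5
((φ ⊃ φ) ∨ ψ) ⊃ ((χ ∨ χ) ⊃ φ) = 5 ⊃ 5 = 5
ψ ⊃ φ = 2 ⊃ 3 = 5
¬(ψ ⊃ φ) = ¬5 = 0
ψ ⊃ χ = 2 ⊃ 2 = 5
¬(ψ ⊃ φ) ⊃ (ψ ⊃ χ) = 0 ⊃ 5 = 5
(((φ ⊃ φ) ∨ ψ) ⊃ ((χ ∨ χ) ⊃ φ)) ∧ (¬(ψ ⊃ φ) ⊃ (ψ ⊃ χ)) = 5 ∧ 5 = 5

5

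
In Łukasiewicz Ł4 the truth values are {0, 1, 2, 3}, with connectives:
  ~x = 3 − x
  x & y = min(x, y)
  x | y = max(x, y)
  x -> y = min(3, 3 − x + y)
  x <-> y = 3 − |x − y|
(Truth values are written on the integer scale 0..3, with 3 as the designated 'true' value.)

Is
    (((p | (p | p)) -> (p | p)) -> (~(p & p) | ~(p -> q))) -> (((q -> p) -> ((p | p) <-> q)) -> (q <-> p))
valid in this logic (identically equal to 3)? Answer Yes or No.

Counterexample: take p = 0, q = 1.
p | p = 0 | 0 = 0
p | (p | p) = 0 | 0 = 0
p | p = 0 | 0 = 0
(p | (p | p)) -> (p | p) = 0 -> 0 = 3
p & p = 0 & 0 = 0
~(p & p) = ~0 = 3
p -> q = 0 -> 1 = 3
~(p -> q) = ~3 = 0
~(p & p) | ~(p -> q) = 3 | 0 = 3
((p | (p | p)) -> (p | p)) -> (~(p & p) | ~(p -> q)) = 3 -> 3 = 3
q -> p = 1 -> 0 = 2
p | p = 0 | 0 = 0
(p | p) <-> q = 0 <-> 1 = 2
(q -> p) -> ((p | p) <-> q) = 2 -> 2 = 3
q <-> p = 1 <-> 0 = 2
((q -> p) -> ((p | p) <-> q)) -> (q <-> p) = 3 -> 2 = 2
(((p | (p | p)) -> (p | p)) -> (~(p & p) | ~(p -> q))) -> (((q -> p) -> ((p | p) <-> q)) -> (q <-> p)) = 3 -> 2 = 2
This gives 2 ≠ 3.

No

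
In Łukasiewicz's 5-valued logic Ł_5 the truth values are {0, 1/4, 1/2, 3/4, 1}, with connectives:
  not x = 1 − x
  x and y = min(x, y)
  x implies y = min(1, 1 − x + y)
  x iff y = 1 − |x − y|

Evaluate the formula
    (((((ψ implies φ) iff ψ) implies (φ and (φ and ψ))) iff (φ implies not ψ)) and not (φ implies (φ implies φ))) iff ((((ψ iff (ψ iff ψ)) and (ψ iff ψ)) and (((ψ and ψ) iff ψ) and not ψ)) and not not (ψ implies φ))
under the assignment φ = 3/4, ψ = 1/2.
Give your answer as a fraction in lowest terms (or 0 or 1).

1/2

ψ implies φ = 1/2 implies 3/4 = 1
(ψ implies φ) iff ψ = 1 iff 1/2 = 1/2
φ and ψ = 3/4 and 1/2 = 1/2
φ and (φ and ψ) = 3/4 and 1/2 = 1/2
((ψ implies φ) iff ψ) implies (φ and (φ and ψ)) = 1/2 implies 1/2 = 1
not ψ = not 1/2 = 1/2
φ implies not ψ = 3/4 implies 1/2 = 3/4
(((ψ implies φ) iff ψ) implies (φ and (φ and ψ))) iff (φ implies not ψ) = 1 iff 3/4 = 3/4
φ implies φ = 3/4 implies 3/4 = 1
φ implies (φ implies φ) = 3/4 implies 1 = 1
not (φ implies (φ implies φ)) = not 1 = 0
((((ψ implies φ) iff ψ) implies (φ and (φ and ψ))) iff (φ implies not ψ)) and not (φ implies (φ implies φ)) = 3/4 and 0 = 0
ψ iff ψ = 1/2 iff 1/2 = 1
ψ iff (ψ iff ψ) = 1/2 iff 1 = 1/2
ψ iff ψ = 1/2 iff 1/2 = 1
(ψ iff (ψ iff ψ)) and (ψ iff ψ) = 1/2 and 1 = 1/2
ψ and ψ = 1/2 and 1/2 = 1/2
(ψ and ψ) iff ψ = 1/2 iff 1/2 = 1
not ψ = not 1/2 = 1/2
((ψ and ψ) iff ψ) and not ψ = 1 and 1/2 = 1/2
((ψ iff (ψ iff ψ)) and (ψ iff ψ)) and (((ψ and ψ) iff ψ) and not ψ) = 1/2 and 1/2 = 1/2
ψ implies φ = 1/2 implies 3/4 = 1
not (ψ implies φ) = not 1 = 0
not not (ψ implies φ) = not 0 = 1
(((ψ iff (ψ iff ψ)) and (ψ iff ψ)) and (((ψ and ψ) iff ψ) and not ψ)) and not not (ψ implies φ) = 1/2 and 1 = 1/2
(((((ψ implies φ) iff ψ) implies (φ and (φ and ψ))) iff (φ implies not ψ)) and not (φ implies (φ implies φ))) iff ((((ψ iff (ψ iff ψ)) and (ψ iff ψ)) and (((ψ and ψ) iff ψ) and not ψ)) and not not (ψ implies φ)) = 0 iff 1/2 = 1/2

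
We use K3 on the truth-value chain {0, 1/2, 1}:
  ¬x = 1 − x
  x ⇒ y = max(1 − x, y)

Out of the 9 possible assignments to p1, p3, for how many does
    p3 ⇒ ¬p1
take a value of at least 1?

5

p1 = 0, p3 = 0 ↦ 1  ≥
p1 = 0, p3 = 1/2 ↦ 1  ≥
p1 = 0, p3 = 1 ↦ 1  ≥
p1 = 1/2, p3 = 0 ↦ 1  ≥
p1 = 1/2, p3 = 1/2 ↦ 1/2  <
p1 = 1/2, p3 = 1 ↦ 1/2  <
p1 = 1, p3 = 0 ↦ 1  ≥
p1 = 1, p3 = 1/2 ↦ 1/2  <
p1 = 1, p3 = 1 ↦ 0  <
So 5 of the 9 assignments meet the threshold.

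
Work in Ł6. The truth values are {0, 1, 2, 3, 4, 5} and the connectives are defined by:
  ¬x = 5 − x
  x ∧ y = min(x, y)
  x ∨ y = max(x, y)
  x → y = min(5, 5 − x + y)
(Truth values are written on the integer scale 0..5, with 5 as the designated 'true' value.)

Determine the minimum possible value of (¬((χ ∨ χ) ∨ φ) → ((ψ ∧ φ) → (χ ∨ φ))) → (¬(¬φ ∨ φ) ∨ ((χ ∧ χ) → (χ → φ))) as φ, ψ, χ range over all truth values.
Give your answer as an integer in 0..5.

Take φ = 0, ψ = 0, χ = 5:
χ ∨ χ = 5 ∨ 5 = 5
(χ ∨ χ) ∨ φ = 5 ∨ 0 = 5
¬((χ ∨ χ) ∨ φ) = ¬5 = 0
ψ ∧ φ = 0 ∧ 0 = 0
χ ∨ φ = 5 ∨ 0 = 5
(ψ ∧ φ) → (χ ∨ φ) = 0 → 5 = 5
¬((χ ∨ χ) ∨ φ) → ((ψ ∧ φ) → (χ ∨ φ)) = 0 → 5 = 5
¬φ = ¬0 = 5
¬φ ∨ φ = 5 ∨ 0 = 5
¬(¬φ ∨ φ) = ¬5 = 0
χ ∧ χ = 5 ∧ 5 = 5
χ → φ = 5 → 0 = 0
(χ ∧ χ) → (χ → φ) = 5 → 0 = 0
¬(¬φ ∨ φ) ∨ ((χ ∧ χ) → (χ → φ)) = 0 ∨ 0 = 0
(¬((χ ∨ χ) ∨ φ) → ((ψ ∧ φ) → (χ ∨ φ))) → (¬(¬φ ∨ φ) ∨ ((χ ∧ χ) → (χ → φ))) = 5 → 0 = 0
No assignment yields a value below 0, so this is the minimum.

0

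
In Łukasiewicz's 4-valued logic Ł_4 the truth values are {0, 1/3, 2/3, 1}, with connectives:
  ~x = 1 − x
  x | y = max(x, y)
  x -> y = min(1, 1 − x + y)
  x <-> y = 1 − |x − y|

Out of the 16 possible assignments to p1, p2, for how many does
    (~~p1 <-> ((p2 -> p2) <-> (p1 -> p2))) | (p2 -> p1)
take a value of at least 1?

p1 = 0, p2 = 0 ↦ 1  ≥
p1 = 0, p2 = 1/3 ↦ 2/3  <
p1 = 0, p2 = 2/3 ↦ 1/3  <
p1 = 0, p2 = 1 ↦ 0  <
p1 = 1/3, p2 = 0 ↦ 1  ≥
p1 = 1/3, p2 = 1/3 ↦ 1  ≥
p1 = 1/3, p2 = 2/3 ↦ 2/3  <
p1 = 1/3, p2 = 1 ↦ 1/3  <
p1 = 2/3, p2 = 0 ↦ 1  ≥
p1 = 2/3, p2 = 1/3 ↦ 1  ≥
p1 = 2/3, p2 = 2/3 ↦ 1  ≥
p1 = 2/3, p2 = 1 ↦ 2/3  <
p1 = 1, p2 = 0 ↦ 1  ≥
p1 = 1, p2 = 1/3 ↦ 1  ≥
p1 = 1, p2 = 2/3 ↦ 1  ≥
p1 = 1, p2 = 1 ↦ 1  ≥
So 10 of the 16 assignments meet the threshold.

10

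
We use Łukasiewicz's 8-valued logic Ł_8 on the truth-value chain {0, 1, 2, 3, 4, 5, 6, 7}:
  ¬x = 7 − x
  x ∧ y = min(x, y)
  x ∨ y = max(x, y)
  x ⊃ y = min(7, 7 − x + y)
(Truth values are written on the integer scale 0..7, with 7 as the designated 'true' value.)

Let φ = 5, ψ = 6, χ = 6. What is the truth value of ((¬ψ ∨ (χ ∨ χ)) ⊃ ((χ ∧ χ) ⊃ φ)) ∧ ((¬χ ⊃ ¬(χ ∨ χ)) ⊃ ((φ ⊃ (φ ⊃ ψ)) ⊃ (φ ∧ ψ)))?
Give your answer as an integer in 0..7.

¬ψ = ¬6 = 1
χ ∨ χ = 6 ∨ 6 = 6
¬ψ ∨ (χ ∨ χ) = 1 ∨ 6 = 6
χ ∧ χ = 6 ∧ 6 = 6
(χ ∧ χ) ⊃ φ = 6 ⊃ 5 = 6
(¬ψ ∨ (χ ∨ χ)) ⊃ ((χ ∧ χ) ⊃ φ) = 6 ⊃ 6 = 7
¬χ = ¬6 = 1
χ ∨ χ = 6 ∨ 6 = 6
¬(χ ∨ χ) = ¬6 = 1
¬χ ⊃ ¬(χ ∨ χ) = 1 ⊃ 1 = 7
φ ⊃ ψ = 5 ⊃ 6 = 7
φ ⊃ (φ ⊃ ψ) = 5 ⊃ 7 = 7
φ ∧ ψ = 5 ∧ 6 = 5
(φ ⊃ (φ ⊃ ψ)) ⊃ (φ ∧ ψ) = 7 ⊃ 5 = 5
(¬χ ⊃ ¬(χ ∨ χ)) ⊃ ((φ ⊃ (φ ⊃ ψ)) ⊃ (φ ∧ ψ)) = 7 ⊃ 5 = 5
((¬ψ ∨ (χ ∨ χ)) ⊃ ((χ ∧ χ) ⊃ φ)) ∧ ((¬χ ⊃ ¬(χ ∨ χ)) ⊃ ((φ ⊃ (φ ⊃ ψ)) ⊃ (φ ∧ ψ))) = 7 ∧ 5 = 5

5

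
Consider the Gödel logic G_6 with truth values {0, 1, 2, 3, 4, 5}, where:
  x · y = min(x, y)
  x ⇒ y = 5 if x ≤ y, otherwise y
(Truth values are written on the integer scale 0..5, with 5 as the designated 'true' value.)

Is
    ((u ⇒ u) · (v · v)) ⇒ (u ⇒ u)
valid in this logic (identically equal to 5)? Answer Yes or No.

At u = 3, v = 3, for instance:
u ⇒ u = 3 ⇒ 3 = 5
v · v = 3 · 3 = 3
(u ⇒ u) · (v · v) = 5 · 3 = 3
((u ⇒ u) · (v · v)) ⇒ (u ⇒ u) = 3 ⇒ 5 = 5
and checking the remaining 35 assignments likewise gives ≥ 5 in every case.

Yes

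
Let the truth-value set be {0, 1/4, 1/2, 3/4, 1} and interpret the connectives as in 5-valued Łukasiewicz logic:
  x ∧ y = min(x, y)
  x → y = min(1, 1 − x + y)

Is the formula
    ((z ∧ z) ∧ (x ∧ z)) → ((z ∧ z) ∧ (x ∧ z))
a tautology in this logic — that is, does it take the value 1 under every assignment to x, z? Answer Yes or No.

At x = 0, z = 1/2, for instance:
z ∧ z = 1/2 ∧ 1/2 = 1/2
x ∧ z = 0 ∧ 1/2 = 0
(z ∧ z) ∧ (x ∧ z) = 1/2 ∧ 0 = 0
((z ∧ z) ∧ (x ∧ z)) → ((z ∧ z) ∧ (x ∧ z)) = 0 → 0 = 1
and checking the remaining 24 assignments likewise gives ≥ 1 in every case.

Yes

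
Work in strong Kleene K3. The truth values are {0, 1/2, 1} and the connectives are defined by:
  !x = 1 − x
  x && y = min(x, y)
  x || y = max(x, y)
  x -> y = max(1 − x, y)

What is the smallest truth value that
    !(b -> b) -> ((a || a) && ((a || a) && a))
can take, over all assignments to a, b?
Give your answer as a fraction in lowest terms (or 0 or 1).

1/2

Take a = 0, b = 1/2:
b -> b = 1/2 -> 1/2 = 1/2
!(b -> b) = !1/2 = 1/2
a || a = 0 || 0 = 0
a || a = 0 || 0 = 0
(a || a) && a = 0 && 0 = 0
(a || a) && ((a || a) && a) = 0 && 0 = 0
!(b -> b) -> ((a || a) && ((a || a) && a)) = 1/2 -> 0 = 1/2
No assignment yields a value below 1/2, so this is the minimum.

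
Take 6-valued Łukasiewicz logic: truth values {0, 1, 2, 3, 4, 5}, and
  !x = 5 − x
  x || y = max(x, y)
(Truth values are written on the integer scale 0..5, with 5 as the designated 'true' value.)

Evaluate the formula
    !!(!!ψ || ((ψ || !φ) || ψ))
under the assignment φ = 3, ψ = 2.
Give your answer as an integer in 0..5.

!ψ = !2 = 3
!!ψ = !3 = 2
!φ = !3 = 2
ψ || !φ = 2 || 2 = 2
(ψ || !φ) || ψ = 2 || 2 = 2
!!ψ || ((ψ || !φ) || ψ) = 2 || 2 = 2
!(!!ψ || ((ψ || !φ) || ψ)) = !2 = 3
!!(!!ψ || ((ψ || !φ) || ψ)) = !3 = 2

2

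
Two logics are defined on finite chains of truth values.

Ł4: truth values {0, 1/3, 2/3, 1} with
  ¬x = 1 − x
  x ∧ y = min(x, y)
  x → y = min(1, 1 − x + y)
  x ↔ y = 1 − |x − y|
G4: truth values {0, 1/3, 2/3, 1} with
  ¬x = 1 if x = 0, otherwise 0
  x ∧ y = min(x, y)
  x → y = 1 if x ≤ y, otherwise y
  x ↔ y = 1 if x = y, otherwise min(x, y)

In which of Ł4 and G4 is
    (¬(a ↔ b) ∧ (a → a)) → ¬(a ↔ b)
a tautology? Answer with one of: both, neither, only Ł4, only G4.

both

In Ł4: every assignment gives 1 — tautology.
In G4: every assignment gives 1 — tautology.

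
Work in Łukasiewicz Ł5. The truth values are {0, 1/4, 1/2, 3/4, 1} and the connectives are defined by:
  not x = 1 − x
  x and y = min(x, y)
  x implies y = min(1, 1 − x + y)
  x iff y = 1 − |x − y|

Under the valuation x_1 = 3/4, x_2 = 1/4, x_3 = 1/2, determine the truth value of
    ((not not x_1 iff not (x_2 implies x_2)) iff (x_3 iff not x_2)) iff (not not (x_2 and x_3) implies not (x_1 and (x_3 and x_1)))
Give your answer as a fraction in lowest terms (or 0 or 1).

1/2

not x_1 = not 3/4 = 1/4
not not x_1 = not 1/4 = 3/4
x_2 implies x_2 = 1/4 implies 1/4 = 1
not (x_2 implies x_2) = not 1 = 0
not not x_1 iff not (x_2 implies x_2) = 3/4 iff 0 = 1/4
not x_2 = not 1/4 = 3/4
x_3 iff not x_2 = 1/2 iff 3/4 = 3/4
(not not x_1 iff not (x_2 implies x_2)) iff (x_3 iff not x_2) = 1/4 iff 3/4 = 1/2
x_2 and x_3 = 1/4 and 1/2 = 1/4
not (x_2 and x_3) = not 1/4 = 3/4
not not (x_2 and x_3) = not 3/4 = 1/4
x_3 and x_1 = 1/2 and 3/4 = 1/2
x_1 and (x_3 and x_1) = 3/4 and 1/2 = 1/2
not (x_1 and (x_3 and x_1)) = not 1/2 = 1/2
not not (x_2 and x_3) implies not (x_1 and (x_3 and x_1)) = 1/4 implies 1/2 = 1
((not not x_1 iff not (x_2 implies x_2)) iff (x_3 iff not x_2)) iff (not not (x_2 and x_3) implies not (x_1 and (x_3 and x_1))) = 1/2 iff 1 = 1/2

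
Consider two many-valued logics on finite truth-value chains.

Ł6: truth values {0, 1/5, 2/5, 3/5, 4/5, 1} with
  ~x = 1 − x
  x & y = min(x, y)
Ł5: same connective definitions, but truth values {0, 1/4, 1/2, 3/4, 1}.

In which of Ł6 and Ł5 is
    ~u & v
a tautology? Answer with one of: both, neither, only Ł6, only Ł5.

neither

In Ł6: at u = 0, v = 0 the value is 0 — not a tautology.
In Ł5: at u = 0, v = 0 the value is 0 — not a tautology.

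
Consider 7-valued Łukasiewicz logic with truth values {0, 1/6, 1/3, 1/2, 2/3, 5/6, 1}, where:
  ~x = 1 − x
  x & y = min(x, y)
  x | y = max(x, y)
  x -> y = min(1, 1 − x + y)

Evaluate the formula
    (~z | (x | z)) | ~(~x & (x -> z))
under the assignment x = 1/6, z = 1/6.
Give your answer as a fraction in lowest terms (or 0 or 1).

~z = ~1/6 = 5/6
x | z = 1/6 | 1/6 = 1/6
~z | (x | z) = 5/6 | 1/6 = 5/6
~x = ~1/6 = 5/6
x -> z = 1/6 -> 1/6 = 1
~x & (x -> z) = 5/6 & 1 = 5/6
~(~x & (x -> z)) = ~5/6 = 1/6
(~z | (x | z)) | ~(~x & (x -> z)) = 5/6 | 1/6 = 5/6

5/6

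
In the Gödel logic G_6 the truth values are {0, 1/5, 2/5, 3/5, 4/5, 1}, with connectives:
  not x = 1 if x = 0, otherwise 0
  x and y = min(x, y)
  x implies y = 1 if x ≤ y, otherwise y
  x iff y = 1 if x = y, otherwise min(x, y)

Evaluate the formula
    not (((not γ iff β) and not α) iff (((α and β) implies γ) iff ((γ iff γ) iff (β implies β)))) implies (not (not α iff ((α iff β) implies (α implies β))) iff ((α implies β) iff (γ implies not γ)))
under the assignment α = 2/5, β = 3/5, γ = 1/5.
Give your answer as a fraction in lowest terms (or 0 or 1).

0

not γ = not 1/5 = 0
not γ iff β = 0 iff 3/5 = 0
not α = not 2/5 = 0
(not γ iff β) and not α = 0 and 0 = 0
α and β = 2/5 and 3/5 = 2/5
(α and β) implies γ = 2/5 implies 1/5 = 1/5
γ iff γ = 1/5 iff 1/5 = 1
β implies β = 3/5 implies 3/5 = 1
(γ iff γ) iff (β implies β) = 1 iff 1 = 1
((α and β) implies γ) iff ((γ iff γ) iff (β implies β)) = 1/5 iff 1 = 1/5
((not γ iff β) and not α) iff (((α and β) implies γ) iff ((γ iff γ) iff (β implies β))) = 0 iff 1/5 = 0
not (((not γ iff β) and not α) iff (((α and β) implies γ) iff ((γ iff γ) iff (β implies β)))) = not 0 = 1
not α = not 2/5 = 0
α iff β = 2/5 iff 3/5 = 2/5
α implies β = 2/5 implies 3/5 = 1
(α iff β) implies (α implies β) = 2/5 implies 1 = 1
not α iff ((α iff β) implies (α implies β)) = 0 iff 1 = 0
not (not α iff ((α iff β) implies (α implies β))) = not 0 = 1
α implies β = 2/5 implies 3/5 = 1
not γ = not 1/5 = 0
γ implies not γ = 1/5 implies 0 = 0
(α implies β) iff (γ implies not γ) = 1 iff 0 = 0
not (not α iff ((α iff β) implies (α implies β))) iff ((α implies β) iff (γ implies not γ)) = 1 iff 0 = 0
not (((not γ iff β) and not α) iff (((α and β) implies γ) iff ((γ iff γ) iff (β implies β)))) implies (not (not α iff ((α iff β) implies (α implies β))) iff ((α implies β) iff (γ implies not γ))) = 1 implies 0 = 0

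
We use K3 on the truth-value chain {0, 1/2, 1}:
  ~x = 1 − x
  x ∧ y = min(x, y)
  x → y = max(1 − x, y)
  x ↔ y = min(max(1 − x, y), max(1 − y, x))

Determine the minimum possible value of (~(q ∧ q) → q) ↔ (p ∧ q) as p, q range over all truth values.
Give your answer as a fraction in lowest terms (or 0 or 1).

Take p = 0, q = 1:
q ∧ q = 1 ∧ 1 = 1
~(q ∧ q) = ~1 = 0
~(q ∧ q) → q = 0 → 1 = 1
p ∧ q = 0 ∧ 1 = 0
(~(q ∧ q) → q) ↔ (p ∧ q) = 1 ↔ 0 = 0
No assignment yields a value below 0, so this is the minimum.

0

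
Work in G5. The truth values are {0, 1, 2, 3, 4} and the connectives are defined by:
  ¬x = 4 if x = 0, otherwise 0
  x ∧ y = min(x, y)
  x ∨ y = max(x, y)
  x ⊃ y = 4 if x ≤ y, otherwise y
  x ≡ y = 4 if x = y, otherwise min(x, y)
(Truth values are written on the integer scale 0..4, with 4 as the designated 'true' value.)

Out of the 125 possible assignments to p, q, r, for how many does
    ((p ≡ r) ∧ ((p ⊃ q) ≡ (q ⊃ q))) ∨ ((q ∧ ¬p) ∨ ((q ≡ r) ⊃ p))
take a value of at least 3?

101

value 4: 93 assignments (counts)
value 3: 8 assignments (counts)
value 2: 10 assignments
value 1: 14 assignments
So 101 of the 125 assignments meet the threshold.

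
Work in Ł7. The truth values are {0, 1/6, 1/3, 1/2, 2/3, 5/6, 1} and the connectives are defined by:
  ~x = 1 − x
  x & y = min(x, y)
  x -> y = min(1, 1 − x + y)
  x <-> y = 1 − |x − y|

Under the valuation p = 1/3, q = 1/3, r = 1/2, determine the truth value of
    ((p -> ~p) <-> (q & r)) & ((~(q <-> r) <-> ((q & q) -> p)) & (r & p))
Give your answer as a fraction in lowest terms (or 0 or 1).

~p = ~1/3 = 2/3
p -> ~p = 1/3 -> 2/3 = 1
q & r = 1/3 & 1/2 = 1/3
(p -> ~p) <-> (q & r) = 1 <-> 1/3 = 1/3
q <-> r = 1/3 <-> 1/2 = 5/6
~(q <-> r) = ~5/6 = 1/6
q & q = 1/3 & 1/3 = 1/3
(q & q) -> p = 1/3 -> 1/3 = 1
~(q <-> r) <-> ((q & q) -> p) = 1/6 <-> 1 = 1/6
r & p = 1/2 & 1/3 = 1/3
(~(q <-> r) <-> ((q & q) -> p)) & (r & p) = 1/6 & 1/3 = 1/6
((p -> ~p) <-> (q & r)) & ((~(q <-> r) <-> ((q & q) -> p)) & (r & p)) = 1/3 & 1/6 = 1/6

1/6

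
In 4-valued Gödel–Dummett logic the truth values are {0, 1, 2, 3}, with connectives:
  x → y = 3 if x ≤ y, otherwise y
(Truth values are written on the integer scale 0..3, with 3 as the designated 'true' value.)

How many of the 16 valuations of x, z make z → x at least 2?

11

x = 0, z = 0 ↦ 3  ≥
x = 0, z = 1 ↦ 0  <
x = 0, z = 2 ↦ 0  <
x = 0, z = 3 ↦ 0  <
x = 1, z = 0 ↦ 3  ≥
x = 1, z = 1 ↦ 3  ≥
x = 1, z = 2 ↦ 1  <
x = 1, z = 3 ↦ 1  <
x = 2, z = 0 ↦ 3  ≥
x = 2, z = 1 ↦ 3  ≥
x = 2, z = 2 ↦ 3  ≥
x = 2, z = 3 ↦ 2  ≥
x = 3, z = 0 ↦ 3  ≥
x = 3, z = 1 ↦ 3  ≥
x = 3, z = 2 ↦ 3  ≥
x = 3, z = 3 ↦ 3  ≥
So 11 of the 16 assignments meet the threshold.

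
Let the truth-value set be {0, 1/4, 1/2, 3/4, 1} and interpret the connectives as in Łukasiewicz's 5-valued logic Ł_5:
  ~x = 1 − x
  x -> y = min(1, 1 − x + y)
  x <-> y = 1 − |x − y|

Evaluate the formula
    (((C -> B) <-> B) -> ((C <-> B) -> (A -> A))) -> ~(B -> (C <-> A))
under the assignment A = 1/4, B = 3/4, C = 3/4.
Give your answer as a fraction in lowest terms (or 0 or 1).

C -> B = 3/4 -> 3/4 = 1
(C -> B) <-> B = 1 <-> 3/4 = 3/4
C <-> B = 3/4 <-> 3/4 = 1
A -> A = 1/4 -> 1/4 = 1
(C <-> B) -> (A -> A) = 1 -> 1 = 1
((C -> B) <-> B) -> ((C <-> B) -> (A -> A)) = 3/4 -> 1 = 1
C <-> A = 3/4 <-> 1/4 = 1/2
B -> (C <-> A) = 3/4 -> 1/2 = 3/4
~(B -> (C <-> A)) = ~3/4 = 1/4
(((C -> B) <-> B) -> ((C <-> B) -> (A -> A))) -> ~(B -> (C <-> A)) = 1 -> 1/4 = 1/4

1/4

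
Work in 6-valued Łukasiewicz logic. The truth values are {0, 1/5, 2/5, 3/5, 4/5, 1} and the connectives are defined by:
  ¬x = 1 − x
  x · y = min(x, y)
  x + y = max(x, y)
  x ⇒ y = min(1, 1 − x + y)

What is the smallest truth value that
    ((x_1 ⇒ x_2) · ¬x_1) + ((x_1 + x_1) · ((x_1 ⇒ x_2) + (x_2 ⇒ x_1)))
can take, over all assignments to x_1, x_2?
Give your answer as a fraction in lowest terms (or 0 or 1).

Take x_1 = 2/5, x_2 = 0:
x_1 ⇒ x_2 = 2/5 ⇒ 0 = 3/5
¬x_1 = ¬2/5 = 3/5
(x_1 ⇒ x_2) · ¬x_1 = 3/5 · 3/5 = 3/5
x_1 + x_1 = 2/5 + 2/5 = 2/5
x_1 ⇒ x_2 = 2/5 ⇒ 0 = 3/5
x_2 ⇒ x_1 = 0 ⇒ 2/5 = 1
(x_1 ⇒ x_2) + (x_2 ⇒ x_1) = 3/5 + 1 = 1
(x_1 + x_1) · ((x_1 ⇒ x_2) + (x_2 ⇒ x_1)) = 2/5 · 1 = 2/5
((x_1 ⇒ x_2) · ¬x_1) + ((x_1 + x_1) · ((x_1 ⇒ x_2) + (x_2 ⇒ x_1))) = 3/5 + 2/5 = 3/5
No assignment yields a value below 3/5, so this is the minimum.

3/5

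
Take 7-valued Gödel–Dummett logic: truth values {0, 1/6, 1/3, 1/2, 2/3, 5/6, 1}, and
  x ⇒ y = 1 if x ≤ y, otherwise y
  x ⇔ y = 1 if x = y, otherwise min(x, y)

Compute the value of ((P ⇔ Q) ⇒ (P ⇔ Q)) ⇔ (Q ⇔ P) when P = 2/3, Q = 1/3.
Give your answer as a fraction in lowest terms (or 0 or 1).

1/3

P ⇔ Q = 2/3 ⇔ 1/3 = 1/3
P ⇔ Q = 2/3 ⇔ 1/3 = 1/3
(P ⇔ Q) ⇒ (P ⇔ Q) = 1/3 ⇒ 1/3 = 1
Q ⇔ P = 1/3 ⇔ 2/3 = 1/3
((P ⇔ Q) ⇒ (P ⇔ Q)) ⇔ (Q ⇔ P) = 1 ⇔ 1/3 = 1/3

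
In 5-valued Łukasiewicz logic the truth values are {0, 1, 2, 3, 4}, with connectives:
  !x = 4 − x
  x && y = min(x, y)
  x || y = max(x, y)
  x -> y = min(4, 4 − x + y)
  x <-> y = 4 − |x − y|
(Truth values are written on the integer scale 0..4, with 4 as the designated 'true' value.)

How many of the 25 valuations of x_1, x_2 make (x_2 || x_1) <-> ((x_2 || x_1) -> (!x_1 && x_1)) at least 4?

value 4: 2 assignments (counts)
value 3: 6 assignments
value 2: 6 assignments
value 1: 4 assignments
value 0: 7 assignments
So 2 of the 25 assignments meet the threshold.

2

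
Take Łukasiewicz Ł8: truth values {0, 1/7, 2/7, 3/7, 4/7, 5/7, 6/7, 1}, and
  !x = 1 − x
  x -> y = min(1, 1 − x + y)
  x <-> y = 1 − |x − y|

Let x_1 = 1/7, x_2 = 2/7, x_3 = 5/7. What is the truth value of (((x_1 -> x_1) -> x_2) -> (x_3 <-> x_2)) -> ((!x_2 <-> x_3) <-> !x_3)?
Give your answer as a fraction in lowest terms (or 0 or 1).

x_1 -> x_1 = 1/7 -> 1/7 = 1
(x_1 -> x_1) -> x_2 = 1 -> 2/7 = 2/7
x_3 <-> x_2 = 5/7 <-> 2/7 = 4/7
((x_1 -> x_1) -> x_2) -> (x_3 <-> x_2) = 2/7 -> 4/7 = 1
!x_2 = !2/7 = 5/7
!x_2 <-> x_3 = 5/7 <-> 5/7 = 1
!x_3 = !5/7 = 2/7
(!x_2 <-> x_3) <-> !x_3 = 1 <-> 2/7 = 2/7
(((x_1 -> x_1) -> x_2) -> (x_3 <-> x_2)) -> ((!x_2 <-> x_3) <-> !x_3) = 1 -> 2/7 = 2/7

2/7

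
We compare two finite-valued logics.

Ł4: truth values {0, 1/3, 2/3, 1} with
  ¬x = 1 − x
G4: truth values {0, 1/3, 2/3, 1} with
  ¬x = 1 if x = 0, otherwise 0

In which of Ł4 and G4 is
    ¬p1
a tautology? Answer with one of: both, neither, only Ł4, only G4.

neither

In Ł4: at p1 = 1/3 the value is 2/3 — not a tautology.
In G4: at p1 = 1/3 the value is 0 — not a tautology.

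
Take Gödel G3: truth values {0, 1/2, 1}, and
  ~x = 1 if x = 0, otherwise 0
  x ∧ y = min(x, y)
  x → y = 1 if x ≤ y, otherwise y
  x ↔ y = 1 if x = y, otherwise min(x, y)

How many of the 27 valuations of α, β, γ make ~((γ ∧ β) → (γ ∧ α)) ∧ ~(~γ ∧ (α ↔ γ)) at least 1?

value 1: 4 assignments (counts)
value 0: 23 assignments
So 4 of the 27 assignments meet the threshold.

4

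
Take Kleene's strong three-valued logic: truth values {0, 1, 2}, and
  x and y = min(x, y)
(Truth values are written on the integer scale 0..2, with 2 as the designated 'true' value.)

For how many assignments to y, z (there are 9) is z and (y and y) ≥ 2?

1

y = 0, z = 0 ↦ 0  <
y = 0, z = 1 ↦ 0  <
y = 0, z = 2 ↦ 0  <
y = 1, z = 0 ↦ 0  <
y = 1, z = 1 ↦ 1  <
y = 1, z = 2 ↦ 1  <
y = 2, z = 0 ↦ 0  <
y = 2, z = 1 ↦ 1  <
y = 2, z = 2 ↦ 2  ≥
So 1 of the 9 assignments meets the threshold.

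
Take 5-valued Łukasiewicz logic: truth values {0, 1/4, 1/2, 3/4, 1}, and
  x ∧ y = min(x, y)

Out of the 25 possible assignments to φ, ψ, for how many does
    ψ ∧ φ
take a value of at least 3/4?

4

value 1: 1 assignment (counts)
value 3/4: 3 assignments (counts)
value 1/2: 5 assignments
value 1/4: 7 assignments
value 0: 9 assignments
So 4 of the 25 assignments meet the threshold.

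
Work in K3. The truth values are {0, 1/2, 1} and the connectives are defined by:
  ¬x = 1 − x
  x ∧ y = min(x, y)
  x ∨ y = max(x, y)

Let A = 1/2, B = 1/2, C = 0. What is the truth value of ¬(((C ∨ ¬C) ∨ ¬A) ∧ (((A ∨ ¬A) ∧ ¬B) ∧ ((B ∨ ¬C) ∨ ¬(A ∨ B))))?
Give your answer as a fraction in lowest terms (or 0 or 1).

¬C = ¬0 = 1
C ∨ ¬C = 0 ∨ 1 = 1
¬A = ¬1/2 = 1/2
(C ∨ ¬C) ∨ ¬A = 1 ∨ 1/2 = 1
¬A = ¬1/2 = 1/2
A ∨ ¬A = 1/2 ∨ 1/2 = 1/2
¬B = ¬1/2 = 1/2
(A ∨ ¬A) ∧ ¬B = 1/2 ∧ 1/2 = 1/2
¬C = ¬0 = 1
B ∨ ¬C = 1/2 ∨ 1 = 1
A ∨ B = 1/2 ∨ 1/2 = 1/2
¬(A ∨ B) = ¬1/2 = 1/2
(B ∨ ¬C) ∨ ¬(A ∨ B) = 1 ∨ 1/2 = 1
((A ∨ ¬A) ∧ ¬B) ∧ ((B ∨ ¬C) ∨ ¬(A ∨ B)) = 1/2 ∧ 1 = 1/2
((C ∨ ¬C) ∨ ¬A) ∧ (((A ∨ ¬A) ∧ ¬B) ∧ ((B ∨ ¬C) ∨ ¬(A ∨ B))) = 1 ∧ 1/2 = 1/2
¬(((C ∨ ¬C) ∨ ¬A) ∧ (((A ∨ ¬A) ∧ ¬B) ∧ ((B ∨ ¬C) ∨ ¬(A ∨ B)))) = ¬1/2 = 1/2

1/2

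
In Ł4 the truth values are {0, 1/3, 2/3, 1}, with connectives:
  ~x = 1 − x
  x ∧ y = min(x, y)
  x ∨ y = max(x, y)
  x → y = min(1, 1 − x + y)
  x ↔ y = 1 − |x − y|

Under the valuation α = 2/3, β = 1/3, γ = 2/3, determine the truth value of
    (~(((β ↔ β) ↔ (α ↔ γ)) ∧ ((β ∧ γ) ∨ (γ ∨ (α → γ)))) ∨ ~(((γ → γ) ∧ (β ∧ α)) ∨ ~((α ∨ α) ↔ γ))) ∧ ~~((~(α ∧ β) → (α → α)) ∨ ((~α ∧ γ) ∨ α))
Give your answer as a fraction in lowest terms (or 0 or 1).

2/3

β ↔ β = 1/3 ↔ 1/3 = 1
α ↔ γ = 2/3 ↔ 2/3 = 1
(β ↔ β) ↔ (α ↔ γ) = 1 ↔ 1 = 1
β ∧ γ = 1/3 ∧ 2/3 = 1/3
α → γ = 2/3 → 2/3 = 1
γ ∨ (α → γ) = 2/3 ∨ 1 = 1
(β ∧ γ) ∨ (γ ∨ (α → γ)) = 1/3 ∨ 1 = 1
((β ↔ β) ↔ (α ↔ γ)) ∧ ((β ∧ γ) ∨ (γ ∨ (α → γ))) = 1 ∧ 1 = 1
~(((β ↔ β) ↔ (α ↔ γ)) ∧ ((β ∧ γ) ∨ (γ ∨ (α → γ)))) = ~1 = 0
γ → γ = 2/3 → 2/3 = 1
β ∧ α = 1/3 ∧ 2/3 = 1/3
(γ → γ) ∧ (β ∧ α) = 1 ∧ 1/3 = 1/3
α ∨ α = 2/3 ∨ 2/3 = 2/3
(α ∨ α) ↔ γ = 2/3 ↔ 2/3 = 1
~((α ∨ α) ↔ γ) = ~1 = 0
((γ → γ) ∧ (β ∧ α)) ∨ ~((α ∨ α) ↔ γ) = 1/3 ∨ 0 = 1/3
~(((γ → γ) ∧ (β ∧ α)) ∨ ~((α ∨ α) ↔ γ)) = ~1/3 = 2/3
~(((β ↔ β) ↔ (α ↔ γ)) ∧ ((β ∧ γ) ∨ (γ ∨ (α → γ)))) ∨ ~(((γ → γ) ∧ (β ∧ α)) ∨ ~((α ∨ α) ↔ γ)) = 0 ∨ 2/3 = 2/3
α ∧ β = 2/3 ∧ 1/3 = 1/3
~(α ∧ β) = ~1/3 = 2/3
α → α = 2/3 → 2/3 = 1
~(α ∧ β) → (α → α) = 2/3 → 1 = 1
~α = ~2/3 = 1/3
~α ∧ γ = 1/3 ∧ 2/3 = 1/3
(~α ∧ γ) ∨ α = 1/3 ∨ 2/3 = 2/3
(~(α ∧ β) → (α → α)) ∨ ((~α ∧ γ) ∨ α) = 1 ∨ 2/3 = 1
~((~(α ∧ β) → (α → α)) ∨ ((~α ∧ γ) ∨ α)) = ~1 = 0
~~((~(α ∧ β) → (α → α)) ∨ ((~α ∧ γ) ∨ α)) = ~0 = 1
(~(((β ↔ β) ↔ (α ↔ γ)) ∧ ((β ∧ γ) ∨ (γ ∨ (α → γ)))) ∨ ~(((γ → γ) ∧ (β ∧ α)) ∨ ~((α ∨ α) ↔ γ))) ∧ ~~((~(α ∧ β) → (α → α)) ∨ ((~α ∧ γ) ∨ α)) = 2/3 ∧ 1 = 2/3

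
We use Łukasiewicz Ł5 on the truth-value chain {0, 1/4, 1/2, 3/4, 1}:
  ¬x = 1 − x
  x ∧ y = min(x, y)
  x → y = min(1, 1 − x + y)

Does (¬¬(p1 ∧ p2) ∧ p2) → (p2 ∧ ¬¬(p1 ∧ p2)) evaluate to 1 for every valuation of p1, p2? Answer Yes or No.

Yes

At p1 = 1/2, p2 = 0, for instance:
p1 ∧ p2 = 1/2 ∧ 0 = 0
¬(p1 ∧ p2) = ¬0 = 1
¬¬(p1 ∧ p2) = ¬1 = 0
¬¬(p1 ∧ p2) ∧ p2 = 0 ∧ 0 = 0
p2 ∧ ¬¬(p1 ∧ p2) = 0 ∧ 0 = 0
(¬¬(p1 ∧ p2) ∧ p2) → (p2 ∧ ¬¬(p1 ∧ p2)) = 0 → 0 = 1
and checking the remaining 24 assignments likewise gives ≥ 1 in every case.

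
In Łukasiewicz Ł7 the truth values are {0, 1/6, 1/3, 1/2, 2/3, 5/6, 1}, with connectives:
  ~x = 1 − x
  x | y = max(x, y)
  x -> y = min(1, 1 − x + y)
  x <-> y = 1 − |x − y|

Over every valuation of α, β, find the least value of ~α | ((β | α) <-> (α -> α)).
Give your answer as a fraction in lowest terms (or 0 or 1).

1/2

Take α = 1/2, β = 0:
~α = ~1/2 = 1/2
β | α = 0 | 1/2 = 1/2
α -> α = 1/2 -> 1/2 = 1
(β | α) <-> (α -> α) = 1/2 <-> 1 = 1/2
~α | ((β | α) <-> (α -> α)) = 1/2 | 1/2 = 1/2
No assignment yields a value below 1/2, so this is the minimum.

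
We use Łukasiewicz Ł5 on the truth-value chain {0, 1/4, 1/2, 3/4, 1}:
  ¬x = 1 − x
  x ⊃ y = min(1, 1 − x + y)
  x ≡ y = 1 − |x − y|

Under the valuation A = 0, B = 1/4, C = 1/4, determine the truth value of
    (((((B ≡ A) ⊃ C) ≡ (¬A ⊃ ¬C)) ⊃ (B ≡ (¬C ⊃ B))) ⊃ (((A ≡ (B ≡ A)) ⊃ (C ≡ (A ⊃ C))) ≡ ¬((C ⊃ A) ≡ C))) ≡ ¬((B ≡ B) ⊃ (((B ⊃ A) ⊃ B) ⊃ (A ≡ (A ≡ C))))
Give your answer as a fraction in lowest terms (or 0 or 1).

3/4

B ≡ A = 1/4 ≡ 0 = 3/4
(B ≡ A) ⊃ C = 3/4 ⊃ 1/4 = 1/2
¬A = ¬0 = 1
¬C = ¬1/4 = 3/4
¬A ⊃ ¬C = 1 ⊃ 3/4 = 3/4
((B ≡ A) ⊃ C) ≡ (¬A ⊃ ¬C) = 1/2 ≡ 3/4 = 3/4
¬C = ¬1/4 = 3/4
¬C ⊃ B = 3/4 ⊃ 1/4 = 1/2
B ≡ (¬C ⊃ B) = 1/4 ≡ 1/2 = 3/4
(((B ≡ A) ⊃ C) ≡ (¬A ⊃ ¬C)) ⊃ (B ≡ (¬C ⊃ B)) = 3/4 ⊃ 3/4 = 1
B ≡ A = 1/4 ≡ 0 = 3/4
A ≡ (B ≡ A) = 0 ≡ 3/4 = 1/4
A ⊃ C = 0 ⊃ 1/4 = 1
C ≡ (A ⊃ C) = 1/4 ≡ 1 = 1/4
(A ≡ (B ≡ A)) ⊃ (C ≡ (A ⊃ C)) = 1/4 ⊃ 1/4 = 1
C ⊃ A = 1/4 ⊃ 0 = 3/4
(C ⊃ A) ≡ C = 3/4 ≡ 1/4 = 1/2
¬((C ⊃ A) ≡ C) = ¬1/2 = 1/2
((A ≡ (B ≡ A)) ⊃ (C ≡ (A ⊃ C))) ≡ ¬((C ⊃ A) ≡ C) = 1 ≡ 1/2 = 1/2
((((B ≡ A) ⊃ C) ≡ (¬A ⊃ ¬C)) ⊃ (B ≡ (¬C ⊃ B))) ⊃ (((A ≡ (B ≡ A)) ⊃ (C ≡ (A ⊃ C))) ≡ ¬((C ⊃ A) ≡ C)) = 1 ⊃ 1/2 = 1/2
B ≡ B = 1/4 ≡ 1/4 = 1
B ⊃ A = 1/4 ⊃ 0 = 3/4
(B ⊃ A) ⊃ B = 3/4 ⊃ 1/4 = 1/2
A ≡ C = 0 ≡ 1/4 = 3/4
A ≡ (A ≡ C) = 0 ≡ 3/4 = 1/4
((B ⊃ A) ⊃ B) ⊃ (A ≡ (A ≡ C)) = 1/2 ⊃ 1/4 = 3/4
(B ≡ B) ⊃ (((B ⊃ A) ⊃ B) ⊃ (A ≡ (A ≡ C))) = 1 ⊃ 3/4 = 3/4
¬((B ≡ B) ⊃ (((B ⊃ A) ⊃ B) ⊃ (A ≡ (A ≡ C)))) = ¬3/4 = 1/4
(((((B ≡ A) ⊃ C) ≡ (¬A ⊃ ¬C)) ⊃ (B ≡ (¬C ⊃ B))) ⊃ (((A ≡ (B ≡ A)) ⊃ (C ≡ (A ⊃ C))) ≡ ¬((C ⊃ A) ≡ C))) ≡ ¬((B ≡ B) ⊃ (((B ⊃ A) ⊃ B) ⊃ (A ≡ (A ≡ C)))) = 1/2 ≡ 1/4 = 3/4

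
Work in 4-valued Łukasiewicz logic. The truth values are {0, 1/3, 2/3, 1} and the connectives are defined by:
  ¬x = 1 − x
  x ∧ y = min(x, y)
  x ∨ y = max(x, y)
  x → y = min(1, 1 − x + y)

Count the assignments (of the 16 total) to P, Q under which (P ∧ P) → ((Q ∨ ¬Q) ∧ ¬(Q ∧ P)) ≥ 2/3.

14

P = 0, Q = 0 ↦ 1  ≥
P = 0, Q = 1/3 ↦ 1  ≥
P = 0, Q = 2/3 ↦ 1  ≥
P = 0, Q = 1 ↦ 1  ≥
P = 1/3, Q = 0 ↦ 1  ≥
P = 1/3, Q = 1/3 ↦ 1  ≥
P = 1/3, Q = 2/3 ↦ 1  ≥
P = 1/3, Q = 1 ↦ 1  ≥
P = 2/3, Q = 0 ↦ 1  ≥
P = 2/3, Q = 1/3 ↦ 1  ≥
P = 2/3, Q = 2/3 ↦ 2/3  ≥
P = 2/3, Q = 1 ↦ 2/3  ≥
P = 1, Q = 0 ↦ 1  ≥
P = 1, Q = 1/3 ↦ 2/3  ≥
P = 1, Q = 2/3 ↦ 1/3  <
P = 1, Q = 1 ↦ 0  <
So 14 of the 16 assignments meet the threshold.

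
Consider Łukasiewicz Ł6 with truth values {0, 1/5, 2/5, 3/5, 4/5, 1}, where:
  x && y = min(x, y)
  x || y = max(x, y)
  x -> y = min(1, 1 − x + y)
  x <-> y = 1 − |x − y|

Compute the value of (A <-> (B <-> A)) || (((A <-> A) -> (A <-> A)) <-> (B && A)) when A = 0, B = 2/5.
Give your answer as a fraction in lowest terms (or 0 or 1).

B <-> A = 2/5 <-> 0 = 3/5
A <-> (B <-> A) = 0 <-> 3/5 = 2/5
A <-> A = 0 <-> 0 = 1
A <-> A = 0 <-> 0 = 1
(A <-> A) -> (A <-> A) = 1 -> 1 = 1
B && A = 2/5 && 0 = 0
((A <-> A) -> (A <-> A)) <-> (B && A) = 1 <-> 0 = 0
(A <-> (B <-> A)) || (((A <-> A) -> (A <-> A)) <-> (B && A)) = 2/5 || 0 = 2/5

2/5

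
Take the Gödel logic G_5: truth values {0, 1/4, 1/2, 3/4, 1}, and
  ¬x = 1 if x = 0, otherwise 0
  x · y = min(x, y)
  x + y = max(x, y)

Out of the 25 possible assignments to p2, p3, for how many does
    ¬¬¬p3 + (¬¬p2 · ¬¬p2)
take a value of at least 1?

value 1: 21 assignments (counts)
value 0: 4 assignments
So 21 of the 25 assignments meet the threshold.

21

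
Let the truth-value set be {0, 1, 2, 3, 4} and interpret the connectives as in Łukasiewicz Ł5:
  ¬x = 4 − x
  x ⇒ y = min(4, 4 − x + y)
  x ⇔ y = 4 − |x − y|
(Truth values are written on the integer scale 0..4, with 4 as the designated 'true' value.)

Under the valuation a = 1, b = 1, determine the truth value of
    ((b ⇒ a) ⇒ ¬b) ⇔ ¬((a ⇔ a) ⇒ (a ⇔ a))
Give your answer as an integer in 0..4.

1

b ⇒ a = 1 ⇒ 1 = 4
¬b = ¬1 = 3
(b ⇒ a) ⇒ ¬b = 4 ⇒ 3 = 3
a ⇔ a = 1 ⇔ 1 = 4
a ⇔ a = 1 ⇔ 1 = 4
(a ⇔ a) ⇒ (a ⇔ a) = 4 ⇒ 4 = 4
¬((a ⇔ a) ⇒ (a ⇔ a)) = ¬4 = 0
((b ⇒ a) ⇒ ¬b) ⇔ ¬((a ⇔ a) ⇒ (a ⇔ a)) = 3 ⇔ 0 = 1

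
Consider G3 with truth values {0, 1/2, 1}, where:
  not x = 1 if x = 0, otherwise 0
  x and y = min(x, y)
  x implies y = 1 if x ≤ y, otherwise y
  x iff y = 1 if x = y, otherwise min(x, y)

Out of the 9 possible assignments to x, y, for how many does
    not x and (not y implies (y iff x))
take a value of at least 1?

3

x = 0, y = 0 ↦ 1  ≥
x = 0, y = 1/2 ↦ 1  ≥
x = 0, y = 1 ↦ 1  ≥
x = 1/2, y = 0 ↦ 0  <
x = 1/2, y = 1/2 ↦ 0  <
x = 1/2, y = 1 ↦ 0  <
x = 1, y = 0 ↦ 0  <
x = 1, y = 1/2 ↦ 0  <
x = 1, y = 1 ↦ 0  <
So 3 of the 9 assignments meet the threshold.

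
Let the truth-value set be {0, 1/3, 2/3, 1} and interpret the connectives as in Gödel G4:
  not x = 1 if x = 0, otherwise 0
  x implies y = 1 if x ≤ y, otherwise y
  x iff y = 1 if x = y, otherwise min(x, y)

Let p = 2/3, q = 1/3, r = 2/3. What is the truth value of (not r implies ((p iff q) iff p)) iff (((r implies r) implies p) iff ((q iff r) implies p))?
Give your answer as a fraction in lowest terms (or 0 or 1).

2/3

not r = not 2/3 = 0
p iff q = 2/3 iff 1/3 = 1/3
(p iff q) iff p = 1/3 iff 2/3 = 1/3
not r implies ((p iff q) iff p) = 0 implies 1/3 = 1
r implies r = 2/3 implies 2/3 = 1
(r implies r) implies p = 1 implies 2/3 = 2/3
q iff r = 1/3 iff 2/3 = 1/3
(q iff r) implies p = 1/3 implies 2/3 = 1
((r implies r) implies p) iff ((q iff r) implies p) = 2/3 iff 1 = 2/3
(not r implies ((p iff q) iff p)) iff (((r implies r) implies p) iff ((q iff r) implies p)) = 1 iff 2/3 = 2/3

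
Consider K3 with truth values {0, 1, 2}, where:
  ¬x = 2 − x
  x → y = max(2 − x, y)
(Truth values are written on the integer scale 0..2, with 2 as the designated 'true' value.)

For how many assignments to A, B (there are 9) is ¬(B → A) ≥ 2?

A = 0, B = 0 ↦ 0  <
A = 0, B = 1 ↦ 1  <
A = 0, B = 2 ↦ 2  ≥
A = 1, B = 0 ↦ 0  <
A = 1, B = 1 ↦ 1  <
A = 1, B = 2 ↦ 1  <
A = 2, B = 0 ↦ 0  <
A = 2, B = 1 ↦ 0  <
A = 2, B = 2 ↦ 0  <
So 1 of the 9 assignments meets the threshold.

1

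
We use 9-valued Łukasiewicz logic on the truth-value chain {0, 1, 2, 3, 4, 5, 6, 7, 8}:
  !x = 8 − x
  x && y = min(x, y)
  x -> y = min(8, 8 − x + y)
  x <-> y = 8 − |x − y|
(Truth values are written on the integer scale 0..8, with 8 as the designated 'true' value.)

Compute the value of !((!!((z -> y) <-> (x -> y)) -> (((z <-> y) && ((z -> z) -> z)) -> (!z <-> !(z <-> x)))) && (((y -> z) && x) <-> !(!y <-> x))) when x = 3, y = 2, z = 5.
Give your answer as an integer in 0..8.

z -> y = 5 -> 2 = 5
x -> y = 3 -> 2 = 7
(z -> y) <-> (x -> y) = 5 <-> 7 = 6
!((z -> y) <-> (x -> y)) = !6 = 2
!!((z -> y) <-> (x -> y)) = !2 = 6
z <-> y = 5 <-> 2 = 5
z -> z = 5 -> 5 = 8
(z -> z) -> z = 8 -> 5 = 5
(z <-> y) && ((z -> z) -> z) = 5 && 5 = 5
!z = !5 = 3
z <-> x = 5 <-> 3 = 6
!(z <-> x) = !6 = 2
!z <-> !(z <-> x) = 3 <-> 2 = 7
((z <-> y) && ((z -> z) -> z)) -> (!z <-> !(z <-> x)) = 5 -> 7 = 8
!!((z -> y) <-> (x -> y)) -> (((z <-> y) && ((z -> z) -> z)) -> (!z <-> !(z <-> x))) = 6 -> 8 = 8
y -> z = 2 -> 5 = 8
(y -> z) && x = 8 && 3 = 3
!y = !2 = 6
!y <-> x = 6 <-> 3 = 5
!(!y <-> x) = !5 = 3
((y -> z) && x) <-> !(!y <-> x) = 3 <-> 3 = 8
(!!((z -> y) <-> (x -> y)) -> (((z <-> y) && ((z -> z) -> z)) -> (!z <-> !(z <-> x)))) && (((y -> z) && x) <-> !(!y <-> x)) = 8 && 8 = 8
!((!!((z -> y) <-> (x -> y)) -> (((z <-> y) && ((z -> z) -> z)) -> (!z <-> !(z <-> x)))) && (((y -> z) && x) <-> !(!y <-> x))) = !8 = 0

0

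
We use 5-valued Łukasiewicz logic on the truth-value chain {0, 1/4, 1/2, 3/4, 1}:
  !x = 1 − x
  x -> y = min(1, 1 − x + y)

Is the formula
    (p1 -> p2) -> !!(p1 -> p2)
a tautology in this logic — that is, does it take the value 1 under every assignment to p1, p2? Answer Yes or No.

At p1 = 1/4, p2 = 3/4, for instance:
p1 -> p2 = 1/4 -> 3/4 = 1
!(p1 -> p2) = !1 = 0
!!(p1 -> p2) = !0 = 1
(p1 -> p2) -> !!(p1 -> p2) = 1 -> 1 = 1
and checking the remaining 24 assignments likewise gives ≥ 1 in every case.

Yes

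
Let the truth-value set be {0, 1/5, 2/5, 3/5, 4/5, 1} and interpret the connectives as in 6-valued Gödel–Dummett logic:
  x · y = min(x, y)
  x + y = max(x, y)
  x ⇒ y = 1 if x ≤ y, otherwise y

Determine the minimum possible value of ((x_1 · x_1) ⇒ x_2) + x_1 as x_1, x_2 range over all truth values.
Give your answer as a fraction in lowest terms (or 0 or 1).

1/5

Take x_1 = 1/5, x_2 = 0:
x_1 · x_1 = 1/5 · 1/5 = 1/5
(x_1 · x_1) ⇒ x_2 = 1/5 ⇒ 0 = 0
((x_1 · x_1) ⇒ x_2) + x_1 = 0 + 1/5 = 1/5
No assignment yields a value below 1/5, so this is the minimum.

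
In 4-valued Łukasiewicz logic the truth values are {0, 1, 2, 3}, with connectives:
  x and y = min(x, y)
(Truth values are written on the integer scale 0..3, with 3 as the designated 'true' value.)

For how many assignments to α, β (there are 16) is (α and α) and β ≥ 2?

4

α = 0, β = 0 ↦ 0  <
α = 0, β = 1 ↦ 0  <
α = 0, β = 2 ↦ 0  <
α = 0, β = 3 ↦ 0  <
α = 1, β = 0 ↦ 0  <
α = 1, β = 1 ↦ 1  <
α = 1, β = 2 ↦ 1  <
α = 1, β = 3 ↦ 1  <
α = 2, β = 0 ↦ 0  <
α = 2, β = 1 ↦ 1  <
α = 2, β = 2 ↦ 2  ≥
α = 2, β = 3 ↦ 2  ≥
α = 3, β = 0 ↦ 0  <
α = 3, β = 1 ↦ 1  <
α = 3, β = 2 ↦ 2  ≥
α = 3, β = 3 ↦ 3  ≥
So 4 of the 16 assignments meet the threshold.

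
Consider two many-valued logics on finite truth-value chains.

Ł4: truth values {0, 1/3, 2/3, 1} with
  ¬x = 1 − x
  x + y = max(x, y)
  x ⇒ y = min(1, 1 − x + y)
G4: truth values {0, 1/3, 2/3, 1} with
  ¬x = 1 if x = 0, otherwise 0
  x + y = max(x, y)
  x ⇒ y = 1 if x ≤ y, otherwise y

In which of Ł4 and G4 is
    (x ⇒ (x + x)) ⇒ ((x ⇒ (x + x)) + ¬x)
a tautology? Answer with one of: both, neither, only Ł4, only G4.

both

In Ł4: every assignment gives 1 — tautology.
In G4: every assignment gives 1 — tautology.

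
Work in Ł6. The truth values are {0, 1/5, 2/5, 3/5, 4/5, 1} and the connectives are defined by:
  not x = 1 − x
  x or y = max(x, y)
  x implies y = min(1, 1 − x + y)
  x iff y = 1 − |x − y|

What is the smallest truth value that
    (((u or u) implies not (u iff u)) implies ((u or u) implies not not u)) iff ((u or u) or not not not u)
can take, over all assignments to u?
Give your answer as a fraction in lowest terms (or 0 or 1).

3/5

Take u = 2/5:
u or u = 2/5 or 2/5 = 2/5
u iff u = 2/5 iff 2/5 = 1
not (u iff u) = not 1 = 0
(u or u) implies not (u iff u) = 2/5 implies 0 = 3/5
u or u = 2/5 or 2/5 = 2/5
not u = not 2/5 = 3/5
not not u = not 3/5 = 2/5
(u or u) implies not not u = 2/5 implies 2/5 = 1
((u or u) implies not (u iff u)) implies ((u or u) implies not not u) = 3/5 implies 1 = 1
u or u = 2/5 or 2/5 = 2/5
not u = not 2/5 = 3/5
not not u = not 3/5 = 2/5
not not not u = not 2/5 = 3/5
(u or u) or not not not u = 2/5 or 3/5 = 3/5
(((u or u) implies not (u iff u)) implies ((u or u) implies not not u)) iff ((u or u) or not not not u) = 1 iff 3/5 = 3/5
No assignment yields a value below 3/5, so this is the minimum.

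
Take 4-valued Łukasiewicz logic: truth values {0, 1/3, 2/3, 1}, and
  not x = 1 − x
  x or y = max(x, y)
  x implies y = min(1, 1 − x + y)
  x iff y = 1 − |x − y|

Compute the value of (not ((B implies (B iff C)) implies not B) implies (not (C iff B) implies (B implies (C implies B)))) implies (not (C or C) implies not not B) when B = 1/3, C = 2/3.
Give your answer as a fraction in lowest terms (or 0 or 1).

B iff C = 1/3 iff 2/3 = 2/3
B implies (B iff C) = 1/3 implies 2/3 = 1
not B = not 1/3 = 2/3
(B implies (B iff C)) implies not B = 1 implies 2/3 = 2/3
not ((B implies (B iff C)) implies not B) = not 2/3 = 1/3
C iff B = 2/3 iff 1/3 = 2/3
not (C iff B) = not 2/3 = 1/3
C implies B = 2/3 implies 1/3 = 2/3
B implies (C implies B) = 1/3 implies 2/3 = 1
not (C iff B) implies (B implies (C implies B)) = 1/3 implies 1 = 1
not ((B implies (B iff C)) implies not B) implies (not (C iff B) implies (B implies (C implies B))) = 1/3 implies 1 = 1
C or C = 2/3 or 2/3 = 2/3
not (C or C) = not 2/3 = 1/3
not B = not 1/3 = 2/3
not not B = not 2/3 = 1/3
not (C or C) implies not not B = 1/3 implies 1/3 = 1
(not ((B implies (B iff C)) implies not B) implies (not (C iff B) implies (B implies (C implies B)))) implies (not (C or C) implies not not B) = 1 implies 1 = 1

1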